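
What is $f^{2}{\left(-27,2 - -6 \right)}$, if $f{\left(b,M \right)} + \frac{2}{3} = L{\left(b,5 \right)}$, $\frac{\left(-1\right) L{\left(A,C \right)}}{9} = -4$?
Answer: $\frac{11236}{9} \approx 1248.4$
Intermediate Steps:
$L{\left(A,C \right)} = 36$ ($L{\left(A,C \right)} = \left(-9\right) \left(-4\right) = 36$)
$f{\left(b,M \right)} = \frac{106}{3}$ ($f{\left(b,M \right)} = - \frac{2}{3} + 36 = \frac{106}{3}$)
$f^{2}{\left(-27,2 - -6 \right)} = \left(\frac{106}{3}\right)^{2} = \frac{11236}{9}$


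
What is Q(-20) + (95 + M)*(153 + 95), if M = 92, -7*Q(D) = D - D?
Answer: 46376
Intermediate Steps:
Q(D) = 0 (Q(D) = -(D - D)/7 = -⅐*0 = 0)
Q(-20) + (95 + M)*(153 + 95) = 0 + (95 + 92)*(153 + 95) = 0 + 187*248 = 0 + 46376 = 46376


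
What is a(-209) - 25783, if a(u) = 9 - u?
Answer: -25565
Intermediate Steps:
a(-209) - 25783 = (9 - 1*(-209)) - 25783 = (9 + 209) - 25783 = 218 - 25783 = -25565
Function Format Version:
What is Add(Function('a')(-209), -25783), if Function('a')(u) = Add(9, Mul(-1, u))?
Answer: -25565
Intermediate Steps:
Add(Function('a')(-209), -25783) = Add(Add(9, Mul(-1, -209)), -25783) = Add(Add(9, 209), -25783) = Add(218, -25783) = -25565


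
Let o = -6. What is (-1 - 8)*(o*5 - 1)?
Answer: 279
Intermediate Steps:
(-1 - 8)*(o*5 - 1) = (-1 - 8)*(-6*5 - 1) = -9*(-30 - 1) = -9*(-31) = 279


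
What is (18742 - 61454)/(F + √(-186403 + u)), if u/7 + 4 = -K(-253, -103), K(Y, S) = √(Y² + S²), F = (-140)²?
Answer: -42712/(19600 + I*√(186431 + 7*√74618)) ≈ -2.1781 + 0.048228*I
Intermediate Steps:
F = 19600
K(Y, S) = √(S² + Y²)
u = -28 - 7*√74618 (u = -28 + 7*(-√((-103)² + (-253)²)) = -28 + 7*(-√(10609 + 64009)) = -28 + 7*(-√74618) = -28 - 7*√74618 ≈ -1940.1)
(18742 - 61454)/(F + √(-186403 + u)) = (18742 - 61454)/(19600 + √(-186403 + (-28 - 7*√74618))) = -42712/(19600 + √(-186431 - 7*√74618))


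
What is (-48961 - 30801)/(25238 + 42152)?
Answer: -39881/33695 ≈ -1.1836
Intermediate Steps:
(-48961 - 30801)/(25238 + 42152) = -79762/67390 = -79762*1/67390 = -39881/33695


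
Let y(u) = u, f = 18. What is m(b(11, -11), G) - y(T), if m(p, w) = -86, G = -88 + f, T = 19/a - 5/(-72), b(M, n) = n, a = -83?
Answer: -512983/5976 ≈ -85.841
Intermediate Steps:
T = -953/5976 (T = 19/(-83) - 5/(-72) = 19*(-1/83) - 5*(-1/72) = -19/83 + 5/72 = -953/5976 ≈ -0.15947)
G = -70 (G = -88 + 18 = -70)
m(b(11, -11), G) - y(T) = -86 - 1*(-953/5976) = -86 + 953/5976 = -512983/5976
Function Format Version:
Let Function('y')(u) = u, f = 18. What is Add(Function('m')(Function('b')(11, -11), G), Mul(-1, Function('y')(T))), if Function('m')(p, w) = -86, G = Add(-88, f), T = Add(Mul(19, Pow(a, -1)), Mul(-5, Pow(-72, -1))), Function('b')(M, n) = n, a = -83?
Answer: Rational(-512983, 5976) ≈ -85.841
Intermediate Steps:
T = Rational(-953, 5976) (T = Add(Mul(19, Pow(-83, -1)), Mul(-5, Pow(-72, -1))) = Add(Mul(19, Rational(-1, 83)), Mul(-5, Rational(-1, 72))) = Add(Rational(-19, 83), Rational(5, 72)) = Rational(-953, 5976) ≈ -0.15947)
G = -70 (G = Add(-88, 18) = -70)
Add(Function('m')(Function('b')(11, -11), G), Mul(-1, Function('y')(T))) = Add(-86, Mul(-1, Rational(-953, 5976))) = Add(-86, Rational(953, 5976)) = Rational(-512983, 5976)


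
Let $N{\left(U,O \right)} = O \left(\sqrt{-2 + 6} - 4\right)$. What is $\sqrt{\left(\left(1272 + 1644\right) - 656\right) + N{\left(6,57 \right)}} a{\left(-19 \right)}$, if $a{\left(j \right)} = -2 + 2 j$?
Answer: $- 40 \sqrt{2146} \approx -1853.0$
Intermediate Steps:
$N{\left(U,O \right)} = - 2 O$ ($N{\left(U,O \right)} = O \left(\sqrt{4} - 4\right) = O \left(2 - 4\right) = O \left(-2\right) = - 2 O$)
$\sqrt{\left(\left(1272 + 1644\right) - 656\right) + N{\left(6,57 \right)}} a{\left(-19 \right)} = \sqrt{\left(\left(1272 + 1644\right) - 656\right) - 114} \left(-2 + 2 \left(-19\right)\right) = \sqrt{\left(2916 - 656\right) - 114} \left(-2 - 38\right) = \sqrt{2260 - 114} \left(-40\right) = \sqrt{2146} \left(-40\right) = - 40 \sqrt{2146}$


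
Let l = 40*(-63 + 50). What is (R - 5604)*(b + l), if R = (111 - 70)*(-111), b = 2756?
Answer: -22706580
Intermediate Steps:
l = -520 (l = 40*(-13) = -520)
R = -4551 (R = 41*(-111) = -4551)
(R - 5604)*(b + l) = (-4551 - 5604)*(2756 - 520) = -10155*2236 = -22706580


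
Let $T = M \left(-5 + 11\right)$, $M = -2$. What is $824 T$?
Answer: $-9888$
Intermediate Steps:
$T = -12$ ($T = - 2 \left(-5 + 11\right) = \left(-2\right) 6 = -12$)
$824 T = 824 \left(-12\right) = -9888$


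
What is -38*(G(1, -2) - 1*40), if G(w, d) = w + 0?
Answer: 1482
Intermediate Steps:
G(w, d) = w
-38*(G(1, -2) - 1*40) = -38*(1 - 1*40) = -38*(1 - 40) = -38*(-39) = 1482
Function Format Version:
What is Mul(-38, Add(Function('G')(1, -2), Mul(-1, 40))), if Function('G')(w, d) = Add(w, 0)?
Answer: 1482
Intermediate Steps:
Function('G')(w, d) = w
Mul(-38, Add(Function('G')(1, -2), Mul(-1, 40))) = Mul(-38, Add(1, Mul(-1, 40))) = Mul(-38, Add(1, -40)) = Mul(-38, -39) = 1482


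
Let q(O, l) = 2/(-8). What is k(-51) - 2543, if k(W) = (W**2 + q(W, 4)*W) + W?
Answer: 79/4 ≈ 19.750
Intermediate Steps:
q(O, l) = -1/4 (q(O, l) = 2*(-1/8) = -1/4)
k(W) = W**2 + 3*W/4 (k(W) = (W**2 - W/4) + W = W**2 + 3*W/4)
k(-51) - 2543 = (1/4)*(-51)*(3 + 4*(-51)) - 2543 = (1/4)*(-51)*(3 - 204) - 2543 = (1/4)*(-51)*(-201) - 2543 = 10251/4 - 2543 = 79/4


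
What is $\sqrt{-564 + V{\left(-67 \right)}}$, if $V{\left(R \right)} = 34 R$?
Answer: $7 i \sqrt{58} \approx 53.31 i$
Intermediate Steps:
$\sqrt{-564 + V{\left(-67 \right)}} = \sqrt{-564 + 34 \left(-67\right)} = \sqrt{-564 - 2278} = \sqrt{-2842} = 7 i \sqrt{58}$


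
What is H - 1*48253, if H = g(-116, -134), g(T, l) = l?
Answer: -48387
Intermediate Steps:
H = -134
H - 1*48253 = -134 - 1*48253 = -134 - 48253 = -48387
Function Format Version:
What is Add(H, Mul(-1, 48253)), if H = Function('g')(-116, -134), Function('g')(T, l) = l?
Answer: -48387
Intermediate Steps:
H = -134
Add(H, Mul(-1, 48253)) = Add(-134, Mul(-1, 48253)) = Add(-134, -48253) = -48387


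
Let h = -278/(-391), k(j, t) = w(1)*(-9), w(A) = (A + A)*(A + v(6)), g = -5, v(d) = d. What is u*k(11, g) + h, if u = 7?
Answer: -344584/391 ≈ -881.29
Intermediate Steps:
w(A) = 2*A*(6 + A) (w(A) = (A + A)*(A + 6) = (2*A)*(6 + A) = 2*A*(6 + A))
k(j, t) = -126 (k(j, t) = (2*1*(6 + 1))*(-9) = (2*1*7)*(-9) = 14*(-9) = -126)
h = 278/391 (h = -278*(-1/391) = 278/391 ≈ 0.71100)
u*k(11, g) + h = 7*(-126) + 278/391 = -882 + 278/391 = -344584/391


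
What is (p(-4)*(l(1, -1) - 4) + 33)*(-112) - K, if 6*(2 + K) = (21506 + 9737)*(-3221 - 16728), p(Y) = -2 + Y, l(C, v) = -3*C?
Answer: 623216219/6 ≈ 1.0387e+8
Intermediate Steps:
K = -623266619/6 (K = -2 + ((21506 + 9737)*(-3221 - 16728))/6 = -2 + (31243*(-19949))/6 = -2 + (1/6)*(-623266607) = -2 - 623266607/6 = -623266619/6 ≈ -1.0388e+8)
(p(-4)*(l(1, -1) - 4) + 33)*(-112) - K = ((-2 - 4)*(-3*1 - 4) + 33)*(-112) - 1*(-623266619/6) = (-6*(-3 - 4) + 33)*(-112) + 623266619/6 = (-6*(-7) + 33)*(-112) + 623266619/6 = (42 + 33)*(-112) + 623266619/6 = 75*(-112) + 623266619/6 = -8400 + 623266619/6 = 623216219/6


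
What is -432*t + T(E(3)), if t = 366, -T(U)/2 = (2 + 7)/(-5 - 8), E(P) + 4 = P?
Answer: -2055438/13 ≈ -1.5811e+5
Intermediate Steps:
E(P) = -4 + P
T(U) = 18/13 (T(U) = -2*(2 + 7)/(-5 - 8) = -18/(-13) = -18*(-1)/13 = -2*(-9/13) = 18/13)
-432*t + T(E(3)) = -432*366 + 18/13 = -158112 + 18/13 = -2055438/13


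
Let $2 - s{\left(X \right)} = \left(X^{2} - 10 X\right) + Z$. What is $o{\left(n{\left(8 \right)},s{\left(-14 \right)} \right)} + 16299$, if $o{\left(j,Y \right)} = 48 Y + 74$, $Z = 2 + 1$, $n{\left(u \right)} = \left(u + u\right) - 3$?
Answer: $197$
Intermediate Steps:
$n{\left(u \right)} = -3 + 2 u$ ($n{\left(u \right)} = 2 u - 3 = -3 + 2 u$)
$Z = 3$
$s{\left(X \right)} = -1 - X^{2} + 10 X$ ($s{\left(X \right)} = 2 - \left(\left(X^{2} - 10 X\right) + 3\right) = 2 - \left(3 + X^{2} - 10 X\right) = -1 - X^{2} + 10 X$)
$o{\left(j,Y \right)} = 74 + 48 Y$
$o{\left(n{\left(8 \right)},s{\left(-14 \right)} \right)} + 16299 = \left(74 + 48 \left(-1 - \left(-14\right)^{2} + 10 \left(-14\right)\right)\right) + 16299 = \left(74 + 48 \left(-1 - 196 - 140\right)\right) + 16299 = \left(74 + 48 \left(-337\right)\right) + 16299 = \left(74 - 16176\right) + 16299 = -16102 + 16299 = 197$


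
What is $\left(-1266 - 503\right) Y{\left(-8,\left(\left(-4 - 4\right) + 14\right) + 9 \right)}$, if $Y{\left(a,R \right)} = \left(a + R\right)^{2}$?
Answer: $-86681$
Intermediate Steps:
$Y{\left(a,R \right)} = \left(R + a\right)^{2}$
$\left(-1266 - 503\right) Y{\left(-8,\left(\left(-4 - 4\right) + 14\right) + 9 \right)} = \left(-1266 - 503\right) \left(\left(\left(\left(-4 - 4\right) + 14\right) + 9\right) - 8\right)^{2} = - 1769 \left(\left(\left(\left(-4 - 4\right) + 14\right) + 9\right) - 8\right)^{2} = - 1769 \left(\left(\left(-8 + 14\right) + 9\right) - 8\right)^{2} = - 1769 \left(\left(6 + 9\right) - 8\right)^{2} = - 1769 \left(15 - 8\right)^{2} = - 1769 \cdot 7^{2} = \left(-1769\right) 49 = -86681$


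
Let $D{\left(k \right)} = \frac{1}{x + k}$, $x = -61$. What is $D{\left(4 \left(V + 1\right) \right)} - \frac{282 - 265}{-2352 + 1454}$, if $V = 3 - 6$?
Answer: $\frac{275}{61962} \approx 0.0044382$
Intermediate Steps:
$V = -3$ ($V = 3 - 6 = -3$)
$D{\left(k \right)} = \frac{1}{-61 + k}$
$D{\left(4 \left(V + 1\right) \right)} - \frac{282 - 265}{-2352 + 1454} = \frac{1}{-61 + 4 \left(-3 + 1\right)} - \frac{282 - 265}{-2352 + 1454} = \frac{1}{-61 + 4 \left(-2\right)} - \frac{17}{-898} = \frac{1}{-61 - 8} - 17 \left(- \frac{1}{898}\right) = \frac{1}{-69} - - \frac{17}{898} = - \frac{1}{69} + \frac{17}{898} = \frac{275}{61962}$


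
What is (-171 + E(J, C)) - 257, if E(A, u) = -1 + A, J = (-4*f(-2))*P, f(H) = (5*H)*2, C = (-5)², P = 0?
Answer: -429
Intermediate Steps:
C = 25
f(H) = 10*H
J = 0 (J = -40*(-2)*0 = -4*(-20)*0 = 80*0 = 0)
(-171 + E(J, C)) - 257 = (-171 + (-1 + 0)) - 257 = (-171 - 1) - 257 = -172 - 257 = -429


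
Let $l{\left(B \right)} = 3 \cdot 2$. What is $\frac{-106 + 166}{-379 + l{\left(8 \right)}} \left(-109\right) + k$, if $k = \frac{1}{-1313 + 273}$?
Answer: $\frac{6801227}{387920} \approx 17.533$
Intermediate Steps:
$l{\left(B \right)} = 6$
$k = - \frac{1}{1040}$ ($k = \frac{1}{-1040} = - \frac{1}{1040} \approx -0.00096154$)
$\frac{-106 + 166}{-379 + l{\left(8 \right)}} \left(-109\right) + k = \frac{-106 + 166}{-379 + 6} \left(-109\right) - \frac{1}{1040} = \frac{60}{-373} \left(-109\right) - \frac{1}{1040} = 60 \left(- \frac{1}{373}\right) \left(-109\right) - \frac{1}{1040} = \left(- \frac{60}{373}\right) \left(-109\right) - \frac{1}{1040} = \frac{6540}{373} - \frac{1}{1040} = \frac{6801227}{387920}$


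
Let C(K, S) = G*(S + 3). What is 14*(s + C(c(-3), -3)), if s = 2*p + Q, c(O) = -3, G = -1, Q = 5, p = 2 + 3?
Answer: 210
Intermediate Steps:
p = 5
C(K, S) = -3 - S (C(K, S) = -(S + 3) = -(3 + S) = -3 - S)
s = 15 (s = 2*5 + 5 = 10 + 5 = 15)
14*(s + C(c(-3), -3)) = 14*(15 + (-3 - 1*(-3))) = 14*(15 + (-3 + 3)) = 14*(15 + 0) = 14*15 = 210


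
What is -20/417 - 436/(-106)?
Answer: 89846/22101 ≈ 4.0652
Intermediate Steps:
-20/417 - 436/(-106) = -20*1/417 - 436*(-1/106) = -20/417 + 218/53 = 89846/22101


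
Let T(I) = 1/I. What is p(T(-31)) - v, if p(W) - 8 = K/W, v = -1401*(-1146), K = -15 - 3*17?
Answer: -1603492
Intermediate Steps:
K = -66 (K = -15 - 51 = -66)
v = 1605546
p(W) = 8 - 66/W
p(T(-31)) - v = (8 - 66/(1/(-31))) - 1*1605546 = (8 - 66/(-1/31)) - 1605546 = (8 - 66*(-31)) - 1605546 = (8 + 2046) - 1605546 = 2054 - 1605546 = -1603492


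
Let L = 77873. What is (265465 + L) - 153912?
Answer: 189426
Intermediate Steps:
(265465 + L) - 153912 = (265465 + 77873) - 153912 = 343338 - 153912 = 189426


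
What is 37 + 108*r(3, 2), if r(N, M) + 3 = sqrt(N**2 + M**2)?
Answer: -287 + 108*sqrt(13) ≈ 102.40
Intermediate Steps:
r(N, M) = -3 + sqrt(M**2 + N**2) (r(N, M) = -3 + sqrt(N**2 + M**2) = -3 + sqrt(M**2 + N**2))
37 + 108*r(3, 2) = 37 + 108*(-3 + sqrt(2**2 + 3**2)) = 37 + 108*(-3 + sqrt(4 + 9)) = 37 + 108*(-3 + sqrt(13)) = 37 + (-324 + 108*sqrt(13)) = -287 + 108*sqrt(13)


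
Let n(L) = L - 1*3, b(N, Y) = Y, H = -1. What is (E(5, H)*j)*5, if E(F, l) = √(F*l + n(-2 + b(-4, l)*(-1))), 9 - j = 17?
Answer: -120*I ≈ -120.0*I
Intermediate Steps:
j = -8 (j = 9 - 1*17 = 9 - 17 = -8)
n(L) = -3 + L (n(L) = L - 3 = -3 + L)
E(F, l) = √(-5 - l + F*l) (E(F, l) = √(F*l + (-3 + (-2 + l*(-1)))) = √(F*l + (-3 + (-2 - l))) = √(F*l + (-5 - l)) = √(-5 - l + F*l))
(E(5, H)*j)*5 = (√(-5 - 1*(-1) + 5*(-1))*(-8))*5 = (√(-5 + 1 - 5)*(-8))*5 = (√(-9)*(-8))*5 = ((3*I)*(-8))*5 = -24*I*5 = -120*I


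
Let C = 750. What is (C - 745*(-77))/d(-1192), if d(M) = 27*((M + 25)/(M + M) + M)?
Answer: -138546160/76695147 ≈ -1.8065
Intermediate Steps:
d(M) = 27*M + 27*(25 + M)/(2*M) (d(M) = 27*((25 + M)/((2*M)) + M) = 27*((25 + M)*(1/(2*M)) + M) = 27*((25 + M)/(2*M) + M) = 27*(M + (25 + M)/(2*M)) = 27*M + 27*(25 + M)/(2*M))
(C - 745*(-77))/d(-1192) = (750 - 745*(-77))/(27/2 + 27*(-1192) + (675/2)/(-1192)) = (750 + 57365)/(27/2 - 32184 + (675/2)*(-1/1192)) = 58115/(27/2 - 32184 - 675/2384) = 58115/(-76695147/2384) = 58115*(-2384/76695147) = -138546160/76695147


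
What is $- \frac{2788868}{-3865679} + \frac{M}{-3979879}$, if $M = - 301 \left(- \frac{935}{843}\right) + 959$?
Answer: $\frac{9352545013314308}{12969499929204963} \approx 0.72112$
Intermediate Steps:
$M = \frac{1089872}{843}$ ($M = - 301 \left(\left(-935\right) \frac{1}{843}\right) + 959 = \left(-301\right) \left(- \frac{935}{843}\right) + 959 = \frac{281435}{843} + 959 = \frac{1089872}{843} \approx 1292.8$)
$- \frac{2788868}{-3865679} + \frac{M}{-3979879} = - \frac{2788868}{-3865679} + \frac{1089872}{843 \left(-3979879\right)} = \left(-2788868\right) \left(- \frac{1}{3865679}\right) + \frac{1089872}{843} \left(- \frac{1}{3979879}\right) = \frac{2788868}{3865679} - \frac{1089872}{3355037997} = \frac{9352545013314308}{12969499929204963}$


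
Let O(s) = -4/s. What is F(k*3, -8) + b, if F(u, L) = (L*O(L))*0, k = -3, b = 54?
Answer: 54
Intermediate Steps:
F(u, L) = 0 (F(u, L) = (L*(-4/L))*0 = -4*0 = 0)
F(k*3, -8) + b = 0 + 54 = 54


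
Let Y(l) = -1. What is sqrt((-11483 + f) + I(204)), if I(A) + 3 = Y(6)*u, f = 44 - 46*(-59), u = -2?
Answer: I*sqrt(8726) ≈ 93.413*I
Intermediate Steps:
f = 2758 (f = 44 + 2714 = 2758)
I(A) = -1 (I(A) = -3 - 1*(-2) = -3 + 2 = -1)
sqrt((-11483 + f) + I(204)) = sqrt((-11483 + 2758) - 1) = sqrt(-8725 - 1) = sqrt(-8726) = I*sqrt(8726)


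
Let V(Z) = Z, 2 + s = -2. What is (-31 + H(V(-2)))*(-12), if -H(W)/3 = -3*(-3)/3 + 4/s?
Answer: 444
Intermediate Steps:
s = -4 (s = -2 - 2 = -4)
H(W) = -6 (H(W) = -3*(-3*(-3)/3 + 4/(-4)) = -3*(9*(⅓) + 4*(-¼)) = -3*(3 - 1) = -3*2 = -6)
(-31 + H(V(-2)))*(-12) = (-31 - 6)*(-12) = -37*(-12) = 444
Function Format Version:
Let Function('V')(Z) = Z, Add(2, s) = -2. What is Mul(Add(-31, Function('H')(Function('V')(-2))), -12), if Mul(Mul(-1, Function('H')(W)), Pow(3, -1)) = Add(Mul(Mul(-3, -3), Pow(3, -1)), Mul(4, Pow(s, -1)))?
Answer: 444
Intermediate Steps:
s = -4 (s = Add(-2, -2) = -4)
Function('H')(W) = -6 (Function('H')(W) = Mul(-3, Add(Mul(Mul(-3, -3), Pow(3, -1)), Mul(4, Pow(-4, -1)))) = Mul(-3, Add(Mul(9, Rational(1, 3)), Mul(4, Rational(-1, 4)))) = Mul(-3, Add(3, -1)) = Mul(-3, 2) = -6)
Mul(Add(-31, Function('H')(Function('V')(-2))), -12) = Mul(Add(-31, -6), -12) = Mul(-37, -12) = 444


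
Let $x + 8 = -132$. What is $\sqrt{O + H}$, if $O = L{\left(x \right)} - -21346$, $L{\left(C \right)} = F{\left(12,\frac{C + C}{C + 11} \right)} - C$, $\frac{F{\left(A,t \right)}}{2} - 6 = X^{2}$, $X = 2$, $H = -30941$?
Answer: $i \sqrt{9435} \approx 97.134 i$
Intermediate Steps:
$x = -140$ ($x = -8 - 132 = -140$)
$F{\left(A,t \right)} = 20$ ($F{\left(A,t \right)} = 12 + 2 \cdot 2^{2} = 12 + 2 \cdot 4 = 12 + 8 = 20$)
$L{\left(C \right)} = 20 - C$
$O = 21506$ ($O = \left(20 - -140\right) - -21346 = \left(20 + 140\right) + 21346 = 160 + 21346 = 21506$)
$\sqrt{O + H} = \sqrt{21506 - 30941} = \sqrt{-9435} = i \sqrt{9435}$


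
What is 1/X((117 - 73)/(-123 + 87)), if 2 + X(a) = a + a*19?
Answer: -9/238 ≈ -0.037815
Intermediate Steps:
X(a) = -2 + 20*a (X(a) = -2 + (a + a*19) = -2 + (a + 19*a) = -2 + 20*a)
1/X((117 - 73)/(-123 + 87)) = 1/(-2 + 20*((117 - 73)/(-123 + 87))) = 1/(-2 + 20*(44/(-36))) = 1/(-2 + 20*(44*(-1/36))) = 1/(-2 + 20*(-11/9)) = 1/(-2 - 220/9) = 1/(-238/9) = -9/238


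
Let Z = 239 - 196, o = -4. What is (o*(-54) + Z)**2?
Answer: 67081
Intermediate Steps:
Z = 43
(o*(-54) + Z)**2 = (-4*(-54) + 43)**2 = (216 + 43)**2 = 259**2 = 67081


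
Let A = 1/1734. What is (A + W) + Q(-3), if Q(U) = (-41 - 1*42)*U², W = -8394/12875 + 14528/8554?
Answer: -71227392295667/95485094250 ≈ -745.95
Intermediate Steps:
A = 1/1734 ≈ 0.00057670
W = 57622862/55066375 (W = -8394*1/12875 + 14528*(1/8554) = -8394/12875 + 7264/4277 = 57622862/55066375 ≈ 1.0464)
Q(U) = -83*U² (Q(U) = (-41 - 42)*U² = -83*U²)
(A + W) + Q(-3) = (1/1734 + 57622862/55066375) - 83*(-3)² = 99973109083/95485094250 - 83*9 = 99973109083/95485094250 - 747 = -71227392295667/95485094250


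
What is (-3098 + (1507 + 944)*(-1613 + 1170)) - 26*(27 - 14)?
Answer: -1089229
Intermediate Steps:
(-3098 + (1507 + 944)*(-1613 + 1170)) - 26*(27 - 14) = (-3098 + 2451*(-443)) - 26*13 = (-3098 - 1085793) - 338 = -1088891 - 338 = -1089229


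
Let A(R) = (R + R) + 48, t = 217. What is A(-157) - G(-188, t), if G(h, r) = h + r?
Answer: -295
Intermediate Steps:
A(R) = 48 + 2*R (A(R) = 2*R + 48 = 48 + 2*R)
A(-157) - G(-188, t) = (48 + 2*(-157)) - (-188 + 217) = (48 - 314) - 1*29 = -266 - 29 = -295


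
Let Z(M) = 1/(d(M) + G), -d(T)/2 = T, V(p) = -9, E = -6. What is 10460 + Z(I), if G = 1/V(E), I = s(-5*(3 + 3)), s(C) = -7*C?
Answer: 39549251/3781 ≈ 10460.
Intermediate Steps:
I = 210 (I = -(-35)*(3 + 3) = -(-35)*6 = -7*(-30) = 210)
d(T) = -2*T
G = -1/9 (G = 1/(-9) = -1/9 ≈ -0.11111)
Z(M) = 1/(-1/9 - 2*M) (Z(M) = 1/(-2*M - 1/9) = 1/(-1/9 - 2*M))
10460 + Z(I) = 10460 - 9/(1 + 18*210) = 10460 - 9/(1 + 3780) = 10460 - 9/3781 = 39549251/3781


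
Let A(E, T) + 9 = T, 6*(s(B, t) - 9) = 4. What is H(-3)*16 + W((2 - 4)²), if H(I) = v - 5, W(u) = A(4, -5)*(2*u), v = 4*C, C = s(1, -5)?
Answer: 1280/3 ≈ 426.67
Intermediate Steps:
s(B, t) = 29/3 (s(B, t) = 9 + (⅙)*4 = 9 + ⅔ = 29/3)
C = 29/3 ≈ 9.6667
A(E, T) = -9 + T
v = 116/3 (v = 4*(29/3) = 116/3 ≈ 38.667)
W(u) = -28*u (W(u) = (-9 - 5)*(2*u) = -28*u)
H(I) = 101/3 (H(I) = 116/3 - 5 = 101/3)
H(-3)*16 + W((2 - 4)²) = (101/3)*16 - 28*(2 - 4)² = 1616/3 - 28*(-2)² = 1616/3 - 28*4 = 1616/3 - 112 = 1280/3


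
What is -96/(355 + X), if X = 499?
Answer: -48/427 ≈ -0.11241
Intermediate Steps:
-96/(355 + X) = -96/(355 + 499) = -96/854 = -96*1/854 = -48/427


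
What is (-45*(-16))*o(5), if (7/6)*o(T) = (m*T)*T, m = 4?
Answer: 432000/7 ≈ 61714.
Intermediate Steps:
o(T) = 24*T²/7 (o(T) = 6*((4*T)*T)/7 = 6*(4*T²)/7 = 24*T²/7)
(-45*(-16))*o(5) = (-45*(-16))*((24/7)*5²) = 720*((24/7)*25) = 720*(600/7) = 432000/7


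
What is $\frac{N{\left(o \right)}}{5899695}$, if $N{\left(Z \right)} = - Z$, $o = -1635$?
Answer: $\frac{109}{393313} \approx 0.00027713$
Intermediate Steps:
$\frac{N{\left(o \right)}}{5899695} = \frac{\left(-1\right) \left(-1635\right)}{5899695} = 1635 \cdot \frac{1}{5899695} = \frac{109}{393313}$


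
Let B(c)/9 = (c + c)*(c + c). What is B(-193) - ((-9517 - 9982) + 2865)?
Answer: 1357598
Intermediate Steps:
B(c) = 36*c**2 (B(c) = 9*((c + c)*(c + c)) = 9*((2*c)*(2*c)) = 9*(4*c**2) = 36*c**2)
B(-193) - ((-9517 - 9982) + 2865) = 36*(-193)**2 - ((-9517 - 9982) + 2865) = 36*37249 - (-19499 + 2865) = 1340964 - 1*(-16634) = 1340964 + 16634 = 1357598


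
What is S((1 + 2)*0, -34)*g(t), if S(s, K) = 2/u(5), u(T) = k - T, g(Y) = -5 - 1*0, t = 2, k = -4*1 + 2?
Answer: 10/7 ≈ 1.4286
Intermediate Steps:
k = -2 (k = -4 + 2 = -2)
g(Y) = -5 (g(Y) = -5 + 0 = -5)
u(T) = -2 - T
S(s, K) = -2/7 (S(s, K) = 2/(-2 - 1*5) = 2/(-2 - 5) = 2/(-7) = 2*(-1/7) = -2/7)
S((1 + 2)*0, -34)*g(t) = -2/7*(-5) = 10/7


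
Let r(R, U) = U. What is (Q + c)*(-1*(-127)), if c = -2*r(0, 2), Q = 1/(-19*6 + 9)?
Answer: -53467/105 ≈ -509.21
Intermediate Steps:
Q = -1/105 (Q = 1/(-114 + 9) = 1/(-105) = -1/105 ≈ -0.0095238)
c = -4 (c = -2*2 = -4)
(Q + c)*(-1*(-127)) = (-1/105 - 4)*(-1*(-127)) = -421/105*127 = -53467/105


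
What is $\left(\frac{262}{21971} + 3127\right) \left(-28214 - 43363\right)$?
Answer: $- \frac{4917596074083}{21971} \approx -2.2382 \cdot 10^{8}$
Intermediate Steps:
$\left(\frac{262}{21971} + 3127\right) \left(-28214 - 43363\right) = \left(262 \cdot \frac{1}{21971} + 3127\right) \left(-71577\right) = \left(\frac{262}{21971} + 3127\right) \left(-71577\right) = \frac{68703579}{21971} \left(-71577\right) = - \frac{4917596074083}{21971}$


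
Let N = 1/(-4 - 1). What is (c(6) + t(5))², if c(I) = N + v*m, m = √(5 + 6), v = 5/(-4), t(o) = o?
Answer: 16091/400 - 12*√11 ≈ 0.42800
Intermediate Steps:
v = -5/4 (v = 5*(-¼) = -5/4 ≈ -1.2500)
m = √11 ≈ 3.3166
N = -⅕ (N = 1/(-5) = -⅕ ≈ -0.20000)
c(I) = -⅕ - 5*√11/4
(c(6) + t(5))² = ((-⅕ - 5*√11/4) + 5)² = (24/5 - 5*√11/4)²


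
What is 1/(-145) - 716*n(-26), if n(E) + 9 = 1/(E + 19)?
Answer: 6644473/1015 ≈ 6546.3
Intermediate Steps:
n(E) = -9 + 1/(19 + E) (n(E) = -9 + 1/(E + 19) = -9 + 1/(19 + E))
1/(-145) - 716*n(-26) = 1/(-145) - 716*(-170 - 9*(-26))/(19 - 26) = -1/145 - 716*(-170 + 234)/(-7) = -1/145 - (-716)*64/7 = -1/145 - 716*(-64/7) = -1/145 + 45824/7 = 6644473/1015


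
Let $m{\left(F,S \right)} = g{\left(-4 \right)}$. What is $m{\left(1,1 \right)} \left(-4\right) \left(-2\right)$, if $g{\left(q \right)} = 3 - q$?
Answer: $56$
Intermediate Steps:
$m{\left(F,S \right)} = 7$ ($m{\left(F,S \right)} = 3 - -4 = 3 + 4 = 7$)
$m{\left(1,1 \right)} \left(-4\right) \left(-2\right) = 7 \left(-4\right) \left(-2\right) = \left(-28\right) \left(-2\right) = 56$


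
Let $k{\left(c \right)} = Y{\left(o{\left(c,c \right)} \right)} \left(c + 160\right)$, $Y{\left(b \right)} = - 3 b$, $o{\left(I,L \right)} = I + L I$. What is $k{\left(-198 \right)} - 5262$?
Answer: $4441422$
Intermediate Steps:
$o{\left(I,L \right)} = I + I L$
$k{\left(c \right)} = - 3 c \left(1 + c\right) \left(160 + c\right)$ ($k{\left(c \right)} = - 3 c \left(1 + c\right) \left(c + 160\right) = - 3 c \left(1 + c\right) \left(160 + c\right)$)
$k{\left(-198 \right)} - 5262 = \left(-3\right) \left(-198\right) \left(1 - 198\right) \left(160 - 198\right) - 5262 = \left(-3\right) \left(-198\right) \left(-197\right) \left(-38\right) - 5262 = 4446684 - 5262 = 4441422$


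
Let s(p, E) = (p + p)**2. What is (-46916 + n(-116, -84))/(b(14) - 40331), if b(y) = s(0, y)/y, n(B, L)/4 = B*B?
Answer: -6908/40331 ≈ -0.17128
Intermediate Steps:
s(p, E) = 4*p**2 (s(p, E) = (2*p)**2 = 4*p**2)
n(B, L) = 4*B**2 (n(B, L) = 4*(B*B) = 4*B**2)
b(y) = 0 (b(y) = (4*0**2)/y = (4*0)/y = 0/y = 0)
(-46916 + n(-116, -84))/(b(14) - 40331) = (-46916 + 4*(-116)**2)/(0 - 40331) = (-46916 + 4*13456)/(-40331) = (-46916 + 53824)*(-1/40331) = 6908*(-1/40331) = -6908/40331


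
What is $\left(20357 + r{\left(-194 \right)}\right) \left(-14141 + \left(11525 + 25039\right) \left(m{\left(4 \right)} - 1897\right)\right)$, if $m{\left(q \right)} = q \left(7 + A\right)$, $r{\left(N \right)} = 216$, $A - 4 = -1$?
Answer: $-1397184209197$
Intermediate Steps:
$A = 3$ ($A = 4 - 1 = 3$)
$m{\left(q \right)} = 10 q$ ($m{\left(q \right)} = q \left(7 + 3\right) = q 10 = 10 q$)
$\left(20357 + r{\left(-194 \right)}\right) \left(-14141 + \left(11525 + 25039\right) \left(m{\left(4 \right)} - 1897\right)\right) = \left(20357 + 216\right) \left(-14141 + \left(11525 + 25039\right) \left(10 \cdot 4 - 1897\right)\right) = 20573 \left(-14141 + 36564 \left(40 + \left(-3297 + 1400\right)\right)\right) = 20573 \left(-14141 + 36564 \left(40 - 1897\right)\right) = 20573 \left(-14141 + 36564 \left(-1857\right)\right) = 20573 \left(-14141 - 67899348\right) = 20573 \left(-67913489\right) = -1397184209197$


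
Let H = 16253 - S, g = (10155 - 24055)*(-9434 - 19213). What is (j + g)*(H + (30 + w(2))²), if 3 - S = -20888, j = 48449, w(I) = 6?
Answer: -1330923925158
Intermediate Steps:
S = 20891 (S = 3 - 1*(-20888) = 3 + 20888 = 20891)
g = 398193300 (g = -13900*(-28647) = 398193300)
H = -4638 (H = 16253 - 1*20891 = 16253 - 20891 = -4638)
(j + g)*(H + (30 + w(2))²) = (48449 + 398193300)*(-4638 + (30 + 6)²) = 398241749*(-4638 + 36²) = 398241749*(-4638 + 1296) = 398241749*(-3342) = -1330923925158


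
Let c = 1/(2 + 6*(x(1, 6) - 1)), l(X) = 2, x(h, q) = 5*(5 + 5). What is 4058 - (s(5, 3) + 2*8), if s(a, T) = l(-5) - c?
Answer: 1195841/296 ≈ 4040.0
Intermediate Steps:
x(h, q) = 50 (x(h, q) = 5*10 = 50)
c = 1/296 (c = 1/(2 + 6*(50 - 1)) = 1/(2 + 6*49) = 1/(2 + 294) = 1/296 ≈ 0.0033784)
s(a, T) = 591/296 (s(a, T) = 2 - 1*1/296 = 2 - 1/296 = 591/296)
4058 - (s(5, 3) + 2*8) = 4058 - (591/296 + 2*8) = 4058 - (591/296 + 16) = 4058 - 1*5327/296 = 4058 - 5327/296 = 1195841/296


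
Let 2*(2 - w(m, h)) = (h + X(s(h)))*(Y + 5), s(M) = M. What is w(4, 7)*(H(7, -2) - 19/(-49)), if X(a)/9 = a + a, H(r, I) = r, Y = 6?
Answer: -264079/49 ≈ -5389.4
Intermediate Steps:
X(a) = 18*a (X(a) = 9*(a + a) = 9*(2*a) = 18*a)
w(m, h) = 2 - 209*h/2 (w(m, h) = 2 - (h + 18*h)*(6 + 5)/2 = 2 - 19*h*11/2 = 2 - 209*h/2)
w(4, 7)*(H(7, -2) - 19/(-49)) = (2 - 209/2*7)*(7 - 19/(-49)) = (2 - 1463/2)*(7 - 19*(-1/49)) = -1459*(7 + 19/49)/2 = -1459/2*362/49 = -264079/49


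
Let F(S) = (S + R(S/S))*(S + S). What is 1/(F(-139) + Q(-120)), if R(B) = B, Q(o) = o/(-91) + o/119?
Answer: 1547/59349588 ≈ 2.6066e-5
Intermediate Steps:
Q(o) = -4*o/1547 (Q(o) = o*(-1/91) + o*(1/119) = -o/91 + o/119 = -4*o/1547)
F(S) = 2*S*(1 + S) (F(S) = (S + S/S)*(S + S) = (S + 1)*(2*S) = (1 + S)*(2*S) = 2*S*(1 + S))
1/(F(-139) + Q(-120)) = 1/(2*(-139)*(1 - 139) - 4/1547*(-120)) = 1/(2*(-139)*(-138) + 480/1547) = 1/(38364 + 480/1547) = 1/(59349588/1547) = 1547/59349588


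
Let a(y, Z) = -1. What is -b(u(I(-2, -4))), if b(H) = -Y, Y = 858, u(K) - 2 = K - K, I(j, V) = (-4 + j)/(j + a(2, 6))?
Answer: 858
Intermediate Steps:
I(j, V) = (-4 + j)/(-1 + j) (I(j, V) = (-4 + j)/(j - 1) = (-4 + j)/(-1 + j))
u(K) = 2 (u(K) = 2 + (K - K) = 2 + 0 = 2)
b(H) = -858 (b(H) = -1*858 = -858)
-b(u(I(-2, -4))) = -1*(-858) = 858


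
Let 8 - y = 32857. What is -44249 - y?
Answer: -11400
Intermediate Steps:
y = -32849 (y = 8 - 1*32857 = 8 - 32857 = -32849)
-44249 - y = -44249 - 1*(-32849) = -44249 + 32849 = -11400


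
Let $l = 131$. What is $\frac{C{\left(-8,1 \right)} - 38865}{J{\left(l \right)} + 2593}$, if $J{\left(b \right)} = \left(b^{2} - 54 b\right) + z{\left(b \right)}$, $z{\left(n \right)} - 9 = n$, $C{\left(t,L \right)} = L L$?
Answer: $- \frac{9716}{3205} \approx -3.0315$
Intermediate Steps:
$C{\left(t,L \right)} = L^{2}$
$z{\left(n \right)} = 9 + n$
$J{\left(b \right)} = 9 + b^{2} - 53 b$ ($J{\left(b \right)} = \left(b^{2} - 54 b\right) + \left(9 + b\right) = 9 + b^{2} - 53 b$)
$\frac{C{\left(-8,1 \right)} - 38865}{J{\left(l \right)} + 2593} = \frac{1^{2} - 38865}{\left(9 + 131^{2} - 6943\right) + 2593} = \frac{1 - 38865}{\left(9 + 17161 - 6943\right) + 2593} = - \frac{38864}{10227 + 2593} = - \frac{38864}{12820} = \left(-38864\right) \frac{1}{12820} = - \frac{9716}{3205}$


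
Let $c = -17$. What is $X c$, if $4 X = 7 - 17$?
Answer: $\frac{85}{2} \approx 42.5$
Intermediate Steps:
$X = - \frac{5}{2}$ ($X = \frac{7 - 17}{4} = \frac{1}{4} \left(-10\right) = - \frac{5}{2} \approx -2.5$)
$X c = \left(- \frac{5}{2}\right) \left(-17\right) = \frac{85}{2}$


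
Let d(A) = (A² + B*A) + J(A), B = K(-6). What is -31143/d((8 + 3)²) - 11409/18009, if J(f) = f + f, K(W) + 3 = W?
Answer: -79803337/27601794 ≈ -2.8912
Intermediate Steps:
K(W) = -3 + W
B = -9 (B = -3 - 6 = -9)
J(f) = 2*f
d(A) = A² - 7*A (d(A) = (A² - 9*A) + 2*A = A² - 7*A)
-31143/d((8 + 3)²) - 11409/18009 = -31143*1/((-7 + (8 + 3)²)*(8 + 3)²) - 11409/18009 = -31143*1/(121*(-7 + 11²)) - 11409*1/18009 = -31143*1/(121*(-7 + 121)) - 3803/6003 = -31143/(121*114) - 3803/6003 = -31143/13794 - 3803/6003 = -31143*1/13794 - 3803/6003 = -10381/4598 - 3803/6003 = -79803337/27601794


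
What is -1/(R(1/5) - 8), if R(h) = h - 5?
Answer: 5/64 ≈ 0.078125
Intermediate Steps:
R(h) = -5 + h
-1/(R(1/5) - 8) = -1/((-5 + 1/5) - 8) = -1/((-5 + ⅕) - 8) = -1/(-24/5 - 8) = -1/(-64/5) = -1*(-5/64) = 5/64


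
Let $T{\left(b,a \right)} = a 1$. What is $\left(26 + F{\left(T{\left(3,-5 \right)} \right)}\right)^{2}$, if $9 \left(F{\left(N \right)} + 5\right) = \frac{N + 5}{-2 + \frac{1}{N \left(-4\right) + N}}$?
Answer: $441$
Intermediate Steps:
$T{\left(b,a \right)} = a$
$F{\left(N \right)} = -5 + \frac{5 + N}{9 \left(-2 - \frac{1}{3 N}\right)}$ ($F{\left(N \right)} = -5 + \frac{\left(N + 5\right) \frac{1}{-2 + \frac{1}{N \left(-4\right) + N}}}{9} = -5 + \frac{\left(5 + N\right) \frac{1}{-2 + \frac{1}{- 4 N + N}}}{9} = -5 + \frac{\left(5 + N\right) \frac{1}{-2 + \frac{1}{\left(-3\right) N}}}{9} = -5 + \frac{\left(5 + N\right) \frac{1}{-2 - \frac{1}{3 N}}}{9} = -5 + \frac{\frac{1}{-2 - \frac{1}{3 N}} \left(5 + N\right)}{9} = -5 + \frac{5 + N}{9 \left(-2 - \frac{1}{3 N}\right)}$)
$\left(26 + F{\left(T{\left(3,-5 \right)} \right)}\right)^{2} = \left(26 + \frac{-15 - \left(-5\right)^{2} - -475}{3 \left(1 + 6 \left(-5\right)\right)}\right)^{2} = \left(26 + \frac{-15 - 25 + 475}{3 \left(1 - 30\right)}\right)^{2} = \left(26 + \frac{-15 - 25 + 475}{3 \left(-29\right)}\right)^{2} = \left(26 + \frac{1}{3} \left(- \frac{1}{29}\right) 435\right)^{2} = \left(26 - 5\right)^{2} = 21^{2} = 441$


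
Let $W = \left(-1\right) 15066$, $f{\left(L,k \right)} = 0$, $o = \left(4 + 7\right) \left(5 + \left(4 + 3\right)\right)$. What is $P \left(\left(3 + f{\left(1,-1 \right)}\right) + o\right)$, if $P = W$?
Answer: $-2033910$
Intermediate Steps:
$o = 132$ ($o = 11 \left(5 + 7\right) = 11 \cdot 12 = 132$)
$W = -15066$
$P = -15066$
$P \left(\left(3 + f{\left(1,-1 \right)}\right) + o\right) = - 15066 \left(\left(3 + 0\right) + 132\right) = - 15066 \left(3 + 132\right) = \left(-15066\right) 135 = -2033910$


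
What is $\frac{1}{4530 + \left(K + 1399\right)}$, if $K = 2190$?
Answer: $\frac{1}{8119} \approx 0.00012317$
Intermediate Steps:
$\frac{1}{4530 + \left(K + 1399\right)} = \frac{1}{4530 + \left(2190 + 1399\right)} = \frac{1}{4530 + 3589} = \frac{1}{8119}$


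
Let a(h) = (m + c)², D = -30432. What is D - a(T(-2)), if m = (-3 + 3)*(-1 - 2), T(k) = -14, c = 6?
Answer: -30468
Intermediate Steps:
m = 0 (m = 0*(-3) = 0)
a(h) = 36 (a(h) = (0 + 6)² = 6² = 36)
D - a(T(-2)) = -30432 - 1*36 = -30432 - 36 = -30468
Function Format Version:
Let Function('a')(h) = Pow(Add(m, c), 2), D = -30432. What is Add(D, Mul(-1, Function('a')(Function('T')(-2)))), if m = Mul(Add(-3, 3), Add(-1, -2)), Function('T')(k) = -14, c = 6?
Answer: -30468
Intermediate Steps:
m = 0 (m = Mul(0, -3) = 0)
Function('a')(h) = 36 (Function('a')(h) = Pow(Add(0, 6), 2) = Pow(6, 2) = 36)
Add(D, Mul(-1, Function('a')(Function('T')(-2)))) = Add(-30432, Mul(-1, 36)) = Add(-30432, -36) = -30468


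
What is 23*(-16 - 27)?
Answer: -989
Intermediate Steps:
23*(-16 - 27) = 23*(-43) = -989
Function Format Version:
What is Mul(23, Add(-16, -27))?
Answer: -989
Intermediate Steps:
Mul(23, Add(-16, -27)) = Mul(23, -43) = -989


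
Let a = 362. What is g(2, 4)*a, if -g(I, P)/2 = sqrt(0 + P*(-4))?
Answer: -2896*I ≈ -2896.0*I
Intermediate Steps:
g(I, P) = -4*sqrt(-P) (g(I, P) = -2*sqrt(0 + P*(-4)) = -2*sqrt(0 - 4*P) = -2*2*sqrt(-P) = -4*sqrt(-P))
g(2, 4)*a = -4*2*I*362 = -8*I*362 = -2896*I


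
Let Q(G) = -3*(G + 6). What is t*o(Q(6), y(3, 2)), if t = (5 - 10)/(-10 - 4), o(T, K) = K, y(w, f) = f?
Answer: 5/7 ≈ 0.71429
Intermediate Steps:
Q(G) = -18 - 3*G (Q(G) = -3*(6 + G) = -18 - 3*G)
t = 5/14 (t = -5/(-14) = -5*(-1/14) = 5/14 ≈ 0.35714)
t*o(Q(6), y(3, 2)) = (5/14)*2 = 5/7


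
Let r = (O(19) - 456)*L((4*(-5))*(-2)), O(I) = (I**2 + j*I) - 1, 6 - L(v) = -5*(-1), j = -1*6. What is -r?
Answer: 210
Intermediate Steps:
j = -6
L(v) = 1 (L(v) = 6 - (-5)*(-1) = 6 - 1*5 = 6 - 5 = 1)
O(I) = -1 + I**2 - 6*I (O(I) = (I**2 - 6*I) - 1 = -1 + I**2 - 6*I)
r = -210 (r = ((-1 + 19**2 - 6*19) - 456)*1 = ((-1 + 361 - 114) - 456)*1 = (246 - 456)*1 = -210*1 = -210)
-r = -1*(-210) = 210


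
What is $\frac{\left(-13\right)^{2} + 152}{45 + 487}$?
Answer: $\frac{321}{532} \approx 0.60338$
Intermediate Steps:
$\frac{\left(-13\right)^{2} + 152}{45 + 487} = \frac{169 + 152}{532} = 321 \cdot \frac{1}{532} = \frac{321}{532}$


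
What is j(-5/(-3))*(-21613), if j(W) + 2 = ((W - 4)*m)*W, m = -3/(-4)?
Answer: 1275167/12 ≈ 1.0626e+5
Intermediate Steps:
m = ¾ (m = -3*(-¼) = ¾ ≈ 0.75000)
j(W) = -2 + W*(-3 + 3*W/4) (j(W) = -2 + ((W - 4)*(¾))*W = -2 + ((-4 + W)*(¾))*W = -2 + (-3 + 3*W/4)*W = -2 + W*(-3 + 3*W/4))
j(-5/(-3))*(-21613) = (-2 - (-15)/(-3) + 3*(-5/(-3))²/4)*(-21613) = (-2 - (-15)*(-1)/3 + 3*(-5*(-⅓))²/4)*(-21613) = (-2 - 3*5/3 + 3*(5/3)²/4)*(-21613) = (-2 - 5 + (¾)*(25/9))*(-21613) = (-2 - 5 + 25/12)*(-21613) = -59/12*(-21613) = 1275167/12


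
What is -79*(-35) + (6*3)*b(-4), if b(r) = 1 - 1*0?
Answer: 2783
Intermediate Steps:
b(r) = 1 (b(r) = 1 + 0 = 1)
-79*(-35) + (6*3)*b(-4) = -79*(-35) + (6*3)*1 = 2765 + 18*1 = 2765 + 18 = 2783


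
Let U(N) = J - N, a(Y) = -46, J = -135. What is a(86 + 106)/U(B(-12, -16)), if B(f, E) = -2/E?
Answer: 16/47 ≈ 0.34043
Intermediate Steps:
U(N) = -135 - N
a(86 + 106)/U(B(-12, -16)) = -46/(-135 - (-2)/(-16)) = -46/(-135 - (-2)*(-1)/16) = -46/(-135 - 1*⅛) = -46/(-135 - ⅛) = -46/(-1081/8) = -46*(-8/1081) = 16/47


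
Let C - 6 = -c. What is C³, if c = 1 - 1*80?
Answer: 614125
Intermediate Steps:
c = -79 (c = 1 - 80 = -79)
C = 85 (C = 6 - 1*(-79) = 6 + 79 = 85)
C³ = 85³ = 614125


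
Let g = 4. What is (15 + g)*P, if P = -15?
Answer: -285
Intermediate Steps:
(15 + g)*P = (15 + 4)*(-15) = 19*(-15) = -285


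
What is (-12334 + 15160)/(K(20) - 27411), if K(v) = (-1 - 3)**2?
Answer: -2826/27395 ≈ -0.10316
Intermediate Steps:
K(v) = 16 (K(v) = (-4)**2 = 16)
(-12334 + 15160)/(K(20) - 27411) = (-12334 + 15160)/(16 - 27411) = 2826/(-27395) = 2826*(-1/27395) = -2826/27395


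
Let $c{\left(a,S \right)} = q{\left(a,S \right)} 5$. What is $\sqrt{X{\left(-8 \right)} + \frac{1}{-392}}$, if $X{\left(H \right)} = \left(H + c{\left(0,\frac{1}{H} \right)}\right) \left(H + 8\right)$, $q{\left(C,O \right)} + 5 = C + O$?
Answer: $\frac{i \sqrt{2}}{28} \approx 0.050508 i$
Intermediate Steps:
$q{\left(C,O \right)} = -5 + C + O$ ($q{\left(C,O \right)} = -5 + \left(C + O\right) = -5 + C + O$)
$c{\left(a,S \right)} = -25 + 5 S + 5 a$ ($c{\left(a,S \right)} = \left(-5 + a + S\right) 5 = \left(-5 + S + a\right) 5 = -25 + 5 S + 5 a$)
$X{\left(H \right)} = \left(8 + H\right) \left(-25 + H + \frac{5}{H}\right)$ ($X{\left(H \right)} = \left(H + \left(-25 + \frac{5}{H} + 5 \cdot 0\right)\right) \left(H + 8\right) = \left(H + \left(-25 + \frac{5}{H} + 0\right)\right) \left(8 + H\right) = \left(H - \left(25 - \frac{5}{H}\right)\right) \left(8 + H\right) = \left(-25 + H + \frac{5}{H}\right) \left(8 + H\right) = \left(8 + H\right) \left(-25 + H + \frac{5}{H}\right)$)
$\sqrt{X{\left(-8 \right)} + \frac{1}{-392}} = \sqrt{\left(-195 + \left(-8\right)^{2} - -136 + \frac{40}{-8}\right) + \frac{1}{-392}} = \sqrt{\left(-195 + 64 + 136 + 40 \left(- \frac{1}{8}\right)\right) - \frac{1}{392}} = \sqrt{\left(-195 + 64 + 136 - 5\right) - \frac{1}{392}} = \sqrt{0 - \frac{1}{392}} = \sqrt{- \frac{1}{392}} = \frac{i \sqrt{2}}{28}$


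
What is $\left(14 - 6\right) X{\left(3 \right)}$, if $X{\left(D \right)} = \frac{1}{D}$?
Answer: $\frac{8}{3} \approx 2.6667$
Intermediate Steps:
$\left(14 - 6\right) X{\left(3 \right)} = \frac{14 - 6}{3} = 8 \cdot \frac{1}{3} = \frac{8}{3}$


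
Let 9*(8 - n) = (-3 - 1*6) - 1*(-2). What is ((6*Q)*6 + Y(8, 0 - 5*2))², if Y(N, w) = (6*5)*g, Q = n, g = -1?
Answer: 81796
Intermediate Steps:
n = 79/9 (n = 8 - ((-3 - 1*6) - 1*(-2))/9 = 8 - ((-3 - 6) + 2)/9 = 8 - (-9 + 2)/9 = 8 - ⅑*(-7) = 8 + 7/9 = 79/9 ≈ 8.7778)
Q = 79/9 ≈ 8.7778
Y(N, w) = -30 (Y(N, w) = (6*5)*(-1) = 30*(-1) = -30)
((6*Q)*6 + Y(8, 0 - 5*2))² = ((6*(79/9))*6 - 30)² = ((158/3)*6 - 30)² = (316 - 30)² = 286² = 81796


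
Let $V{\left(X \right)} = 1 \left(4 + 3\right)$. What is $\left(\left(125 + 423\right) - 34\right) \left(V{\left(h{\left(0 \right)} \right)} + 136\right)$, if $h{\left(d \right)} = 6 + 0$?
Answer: $73502$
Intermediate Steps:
$h{\left(d \right)} = 6$
$V{\left(X \right)} = 7$ ($V{\left(X \right)} = 1 \cdot 7 = 7$)
$\left(\left(125 + 423\right) - 34\right) \left(V{\left(h{\left(0 \right)} \right)} + 136\right) = \left(\left(125 + 423\right) - 34\right) \left(7 + 136\right) = \left(548 - 34\right) 143 = 514 \cdot 143 = 73502$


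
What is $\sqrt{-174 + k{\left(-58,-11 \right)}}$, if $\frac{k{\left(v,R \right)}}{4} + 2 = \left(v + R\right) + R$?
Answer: $i \sqrt{502} \approx 22.405 i$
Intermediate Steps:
$k{\left(v,R \right)} = -8 + 4 v + 8 R$ ($k{\left(v,R \right)} = -8 + 4 \left(\left(v + R\right) + R\right) = -8 + 4 \left(\left(R + v\right) + R\right) = -8 + 4 \left(v + 2 R\right) = -8 + \left(4 v + 8 R\right) = -8 + 4 v + 8 R$)
$\sqrt{-174 + k{\left(-58,-11 \right)}} = \sqrt{-174 + \left(-8 + 4 \left(-58\right) + 8 \left(-11\right)\right)} = \sqrt{-174 - 328} = \sqrt{-502} = i \sqrt{502}$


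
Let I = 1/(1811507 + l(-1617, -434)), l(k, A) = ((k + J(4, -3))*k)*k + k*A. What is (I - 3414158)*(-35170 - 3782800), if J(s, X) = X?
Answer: 11036297892696877675134/846656579 ≈ 1.3035e+13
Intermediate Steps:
l(k, A) = A*k + k²*(-3 + k) (l(k, A) = ((k - 3)*k)*k + k*A = ((-3 + k)*k)*k + A*k = (k*(-3 + k))*k + A*k = k²*(-3 + k) + A*k = A*k + k²*(-3 + k))
I = -1/4233282895 (I = 1/(1811507 - 1617*(-434 + (-1617)² - 3*(-1617))) = 1/(1811507 - 1617*(-434 + 2614689 + 4851)) = 1/(1811507 - 1617*2619106) = 1/(1811507 - 4235094402) = 1/(-4233282895) = -1/4233282895 ≈ -2.3622e-10)
(I - 3414158)*(-35170 - 3782800) = (-1/4233282895 - 3414158)*(-35170 - 3782800) = -14453096662227411/4233282895*(-3817970) = 11036297892696877675134/846656579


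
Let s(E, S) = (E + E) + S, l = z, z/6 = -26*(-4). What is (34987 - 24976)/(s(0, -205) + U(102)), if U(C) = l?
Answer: 10011/419 ≈ 23.893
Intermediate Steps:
z = 624 (z = 6*(-26*(-4)) = 6*104 = 624)
l = 624
U(C) = 624
s(E, S) = S + 2*E (s(E, S) = 2*E + S = S + 2*E)
(34987 - 24976)/(s(0, -205) + U(102)) = (34987 - 24976)/((-205 + 2*0) + 624) = 10011/((-205 + 0) + 624) = 10011/(-205 + 624) = 10011/419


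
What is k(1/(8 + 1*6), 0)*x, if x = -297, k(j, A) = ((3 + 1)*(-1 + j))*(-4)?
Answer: -30888/7 ≈ -4412.6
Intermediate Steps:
k(j, A) = 16 - 16*j (k(j, A) = (4*(-1 + j))*(-4) = (-4 + 4*j)*(-4) = 16 - 16*j)
k(1/(8 + 1*6), 0)*x = (16 - 16/(8 + 1*6))*(-297) = (16 - 16/(8 + 6))*(-297) = (16 - 16/14)*(-297) = (16 - 16*1/14)*(-297) = (16 - 8/7)*(-297) = (104/7)*(-297) = -30888/7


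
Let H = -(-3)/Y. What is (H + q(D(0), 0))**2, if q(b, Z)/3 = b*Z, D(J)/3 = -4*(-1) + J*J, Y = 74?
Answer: 9/5476 ≈ 0.0016435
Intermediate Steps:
D(J) = 12 + 3*J**2 (D(J) = 3*(-4*(-1) + J*J) = 3*(4 + J**2) = 12 + 3*J**2)
q(b, Z) = 3*Z*b (q(b, Z) = 3*(b*Z) = 3*(Z*b) = 3*Z*b)
H = 3/74 (H = -(-3)/74 = -1*(-3/74) = 3/74 ≈ 0.040541)
(H + q(D(0), 0))**2 = (3/74 + 3*0*(12 + 3*0**2))**2 = (3/74 + 3*0*(12 + 3*0))**2 = (3/74 + 3*0*(12 + 0))**2 = (3/74 + 3*0*12)**2 = (3/74 + 0)**2 = (3/74)**2 = 9/5476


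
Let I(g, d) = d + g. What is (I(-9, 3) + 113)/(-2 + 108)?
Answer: 107/106 ≈ 1.0094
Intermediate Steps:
(I(-9, 3) + 113)/(-2 + 108) = ((3 - 9) + 113)/(-2 + 108) = (-6 + 113)/106 = (1/106)*107 = 107/106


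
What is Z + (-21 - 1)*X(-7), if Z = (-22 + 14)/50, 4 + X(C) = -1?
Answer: 2746/25 ≈ 109.84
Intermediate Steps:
X(C) = -5 (X(C) = -4 - 1 = -5)
Z = -4/25 (Z = -8*1/50 = -4/25 ≈ -0.16000)
Z + (-21 - 1)*X(-7) = -4/25 + (-21 - 1)*(-5) = -4/25 - 22*(-5) = -4/25 + 110 = 2746/25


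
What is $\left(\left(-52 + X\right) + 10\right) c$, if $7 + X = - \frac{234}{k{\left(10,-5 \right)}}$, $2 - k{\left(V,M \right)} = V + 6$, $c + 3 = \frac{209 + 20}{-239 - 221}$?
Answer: $\frac{181817}{1610} \approx 112.93$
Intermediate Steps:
$c = - \frac{1609}{460}$ ($c = -3 + \frac{209 + 20}{-239 - 221} = -3 + \frac{229}{-460} = -3 + 229 \left(- \frac{1}{460}\right) = -3 - \frac{229}{460} = - \frac{1609}{460} \approx -3.4978$)
$k{\left(V,M \right)} = -4 - V$ ($k{\left(V,M \right)} = 2 - \left(V + 6\right) = 2 - \left(6 + V\right) = -4 - V$)
$X = \frac{68}{7}$ ($X = -7 - \frac{234}{-4 - 10} = -7 - \frac{234}{-14} = -7 - - \frac{117}{7} = -7 + \frac{117}{7} = \frac{68}{7} \approx 9.7143$)
$\left(\left(-52 + X\right) + 10\right) c = \left(\left(-52 + \frac{68}{7}\right) + 10\right) \left(- \frac{1609}{460}\right) = \left(- \frac{296}{7} + 10\right) \left(- \frac{1609}{460}\right) = \left(- \frac{226}{7}\right) \left(- \frac{1609}{460}\right) = \frac{181817}{1610}$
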